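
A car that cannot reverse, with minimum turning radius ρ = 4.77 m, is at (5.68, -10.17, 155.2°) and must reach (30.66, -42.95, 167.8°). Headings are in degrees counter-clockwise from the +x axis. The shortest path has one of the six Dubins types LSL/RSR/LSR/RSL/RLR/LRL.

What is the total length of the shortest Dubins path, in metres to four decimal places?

64.3086 m

Let ψ = atan2(Δy, Δx) = atan2(-32.78, 24.98) = -52.6908° be the start→goal bearing.
Normalize: d = |goal − start| / ρ = 41.213211/4.77 = 8.640086, α = (θ_start − ψ) mod 360° = 207.8908° = 3.628379 rad, β = (θ_goal − ψ) mod 360° = 220.4908° = 3.848290 rad.
Common terms: sin α = -0.467788, cos α = -0.883841, sin β = -0.649326, cos β = -0.760510, cos(α−β) = 0.975917, d² = 74.651091. Work in radians in the unit-radius frame; every candidate has L = ρ·(t + p + q).
LSL: p² = 2 + d² − 2cos(α−β) + 2d(sin α − sin β) = 77.836266; p = √p² = 8.822486; φ = atan2(cos β − cos α, d + sin α − sin β) = 0.013980 rad; t = (φ − α) mod 2π = 2.668786 rad, q = (β − φ) mod 2π = 3.834311 rad → L = 4.77·(2.668786 + 8.822486 + 3.834311) = 4.77·15.325583 = 73.103032 m
RSR: p² = 2 + d² − 2cos(α−β) + 2d(sin β − sin α) = 71.562248; p = √p² = 8.459447; φ = atan2(cos α − cos β, d − sin α + sin β) = -0.014580 rad; t = (α − φ) mod 2π = 3.642958 rad, q = (φ − β) mod 2π = 2.420316 rad → L = 4.77·(3.642958 + 8.459447 + 2.420316) = 4.77·14.522721 = 69.273380 m
LSR: p² = d² − 2 + 2cos(α−β) + 2d(sin α + sin β) = 55.299011; p = √p² = 7.436330; φ = atan2(−cos α − cos β, d + sin α + sin β) − atan2(−2, p) = 0.477926 rad; t = (φ − α) mod 2π = 3.132732 rad, q = (φ − β) mod 2π = 2.912821 rad → L = 4.77·(3.132732 + 7.436330 + 2.912821) = 4.77·13.481884 = 64.308585 m
RSL: p² = d² − 2 + 2cos(α−β) − 2d(sin α + sin β) = 93.906837; p = √p² = 9.690554; φ = atan2(cos α + cos β, d − sin α − sin β) − atan2(2, p) = -0.370487 rad; t = (α − φ) mod 2π = 3.998866 rad, q = (β − φ) mod 2π = 4.218777 rad → L = 4.77·(3.998866 + 9.690554 + 4.218777) = 4.77·17.908197 = 85.422099 m
RLR: c = (6 − d² + 2cos(α−β) + 2d(sin α − sin β))/8 = -7.945281, |c| > 1 → infeasible
LRL: c = (6 − d² + 2cos(α−β) − 2d(sin α − sin β))/8 = -8.729533, |c| > 1 → infeasible
Shortest: LSR with L = 64.308585 m ≈ 64.3086 m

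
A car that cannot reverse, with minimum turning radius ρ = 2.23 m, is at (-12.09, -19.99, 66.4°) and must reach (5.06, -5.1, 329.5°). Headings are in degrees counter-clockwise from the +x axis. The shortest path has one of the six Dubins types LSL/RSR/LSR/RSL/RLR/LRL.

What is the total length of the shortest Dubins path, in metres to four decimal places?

23.4546 m

Let ψ = atan2(Δy, Δx) = atan2(14.89, 17.15) = 40.9652° be the start→goal bearing.
Normalize: d = |goal − start| / ρ = 22.711992/2.23 = 10.184750, α = (θ_start − ψ) mod 360° = 25.4348° = 0.443921 rad, β = (θ_goal − ψ) mod 360° = 288.5348° = 5.035882 rad.
Common terms: sin α = 0.429483, cos α = 0.903075, sin β = -0.948131, cos β = 0.317880, cos(α−β) = -0.120137, d² = 103.729132. Work in radians in the unit-radius frame; every candidate has L = ρ·(t + p + q).
LSL: p² = 2 + d² − 2cos(α−β) + 2d(sin α − sin β) = 134.030719; p = √p² = 11.577164; φ = atan2(cos β − cos α, d + sin α − sin β) = -0.050569 rad; t = (φ − α) mod 2π = 5.788696 rad, q = (β − φ) mod 2π = 5.086451 rad → L = 2.23·(5.788696 + 11.577164 + 5.086451) = 2.23·22.452310 = 50.068652 m
RSR: p² = 2 + d² − 2cos(α−β) + 2d(sin β − sin α) = 77.908092; p = √p² = 8.826556; φ = atan2(cos α − cos β, d − sin α + sin β) = 0.066348 rad; t = (α − φ) mod 2π = 0.377573 rad, q = (φ − β) mod 2π = 1.313651 rad → L = 2.23·(0.377573 + 8.826556 + 1.313651) = 2.23·10.517780 = 23.454650 m
LSR: p² = d² − 2 + 2cos(α−β) + 2d(sin α + sin β) = 90.924269; p = √p² = 9.535422; φ = atan2(−cos α − cos β, d + sin α + sin β) − atan2(−2, p) = 0.081100 rad; t = (φ − α) mod 2π = 5.920364 rad, q = (φ − β) mod 2π = 1.328403 rad → L = 2.23·(5.920364 + 9.535422 + 1.328403) = 2.23·16.784189 = 37.428742 m
RSL: p² = d² − 2 + 2cos(α−β) − 2d(sin α + sin β) = 112.053448; p = √p² = 10.585530; φ = atan2(cos α + cos β, d − sin α − sin β) − atan2(2, p) = -0.073155 rad; t = (α − φ) mod 2π = 0.517076 rad, q = (β − φ) mod 2π = 5.109037 rad → L = 2.23·(0.517076 + 10.585530 + 5.109037) = 2.23·16.211643 = 36.151964 m
RLR: c = (6 − d² + 2cos(α−β) + 2d(sin α − sin β))/8 = -8.738511, |c| > 1 → infeasible
LRL: c = (6 − d² + 2cos(α−β) − 2d(sin α − sin β))/8 = -15.753840, |c| > 1 → infeasible
Shortest: RSR with L = 23.454650 m ≈ 23.4546 m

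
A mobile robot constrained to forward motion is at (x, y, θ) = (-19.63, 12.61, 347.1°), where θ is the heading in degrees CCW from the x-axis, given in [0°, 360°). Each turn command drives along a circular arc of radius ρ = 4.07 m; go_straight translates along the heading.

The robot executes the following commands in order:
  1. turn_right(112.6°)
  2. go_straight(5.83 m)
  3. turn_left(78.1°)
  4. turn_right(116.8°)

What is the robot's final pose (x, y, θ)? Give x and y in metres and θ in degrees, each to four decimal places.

set_pose: (x, y, θ) = (-19.6300, 12.6100, 347.1000°), ρ = 4.07
turn_right(112.6°): centre at ρ to the right, rotate −112.6° → (-17.2252, 6.2793, 234.5000°)
go_straight(5.83): x += 5.83·cos θ, y += 5.83·sin θ → (-20.6107, 1.5330, 234.5000°)
turn_left(78.1°): centre at ρ to the left, rotate +78.1° → (-20.2931, -3.5854, 312.6000°)
turn_right(116.8°): centre at ρ to the right, rotate −116.8° → (-22.1809, -10.2565, 195.8000°)

(-22.1809, -10.2565, 195.8000°)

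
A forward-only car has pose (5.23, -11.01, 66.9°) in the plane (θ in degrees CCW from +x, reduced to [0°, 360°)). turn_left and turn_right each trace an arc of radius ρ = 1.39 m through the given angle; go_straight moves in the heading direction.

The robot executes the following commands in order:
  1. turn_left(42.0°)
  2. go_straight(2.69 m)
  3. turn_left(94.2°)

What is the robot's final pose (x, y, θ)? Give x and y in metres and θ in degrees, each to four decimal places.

(2.5348, -6.6411, 203.1000°)

set_pose: (x, y, θ) = (5.2300, -11.0100, 66.9000°), ρ = 1.39
turn_left(42.0°): centre at ρ to the left, rotate +42.0° → (5.2665, -10.0144, 108.9000°)
go_straight(2.69): x += 2.69·cos θ, y += 2.69·sin θ → (4.3952, -7.4694, 108.9000°)
turn_left(94.2°): centre at ρ to the left, rotate +94.2° → (2.5348, -6.6411, 203.1000°)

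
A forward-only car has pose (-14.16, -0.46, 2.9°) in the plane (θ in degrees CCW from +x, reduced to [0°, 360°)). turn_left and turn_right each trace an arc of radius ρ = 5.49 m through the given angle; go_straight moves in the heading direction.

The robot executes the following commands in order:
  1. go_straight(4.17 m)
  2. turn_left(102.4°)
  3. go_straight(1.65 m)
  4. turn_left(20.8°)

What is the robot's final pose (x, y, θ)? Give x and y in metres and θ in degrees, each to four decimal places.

(-6.2726, 10.0601, 126.1000°)

set_pose: (x, y, θ) = (-14.1600, -0.4600, 2.9000°), ρ = 5.49
go_straight(4.17): x += 4.17·cos θ, y += 4.17·sin θ → (-9.9953, -0.2490, 2.9000°)
turn_left(102.4°): centre at ρ to the left, rotate +102.4° → (-4.9777, 6.6826, 105.3000°)
go_straight(1.65): x += 1.65·cos θ, y += 1.65·sin θ → (-5.4131, 8.2741, 105.3000°)
turn_left(20.8°): centre at ρ to the left, rotate +20.8° → (-6.2726, 10.0601, 126.1000°)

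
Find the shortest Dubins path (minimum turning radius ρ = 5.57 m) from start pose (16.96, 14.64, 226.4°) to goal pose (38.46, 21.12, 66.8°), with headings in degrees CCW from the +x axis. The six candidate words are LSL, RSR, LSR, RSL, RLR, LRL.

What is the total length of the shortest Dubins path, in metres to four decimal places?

Let ψ = atan2(Δy, Δx) = atan2(6.48, 21.50) = 16.7726° be the start→goal bearing.
Normalize: d = |goal − start| / ρ = 22.455298/5.57 = 4.031472, α = (θ_start − ψ) mod 360° = 209.6274° = 3.658689 rad, β = (θ_goal − ψ) mod 360° = 50.0274° = 0.873144 rad.
Common terms: sin α = -0.494358, cos α = -0.869258, sin β = 0.766352, cos β = 0.642421, cos(α−β) = -0.937282, d² = 16.252765. Work in radians in the unit-radius frame; every candidate has L = ρ·(t + p + q).
LSL: p² = 2 + d² − 2cos(α−β) + 2d(sin α − sin β) = 9.962292; p = √p² = 3.156310; φ = atan2(cos β − cos α, d + sin α − sin β) = 0.499445 rad; t = (φ − α) mod 2π = 3.123942 rad, q = (β − φ) mod 2π = 0.373698 rad → L = 5.57·(3.123942 + 3.156310 + 0.373698) = 5.57·6.653950 = 37.062500 m
RSR: p² = 2 + d² − 2cos(α−β) + 2d(sin β − sin α) = 30.292365; p = √p² = 5.503850; φ = atan2(cos α − cos β, d − sin α + sin β) = -0.278234 rad; t = (α − φ) mod 2π = 3.936923 rad, q = (φ − β) mod 2π = 5.131807 rad → L = 5.57·(3.936923 + 5.503850 + 5.131807) = 5.57·14.572581 = 81.169275 m
LSR: p² = d² − 2 + 2cos(α−β) + 2d(sin α + sin β) = 14.571273; p = √p² = 3.817234; φ = atan2(−cos α − cos β, d + sin α + sin β) − atan2(−2, p) = 0.535277 rad; t = (φ − α) mod 2π = 3.159773 rad, q = (φ − β) mod 2π = 5.945319 rad → L = 5.57·(3.159773 + 3.817234 + 5.945319) = 5.57·12.922326 = 71.977356 m
RSL: p² = d² − 2 + 2cos(α−β) − 2d(sin α + sin β) = 10.185129; p = √p² = 3.191415; φ = atan2(cos α + cos β, d − sin α − sin β) − atan2(2, p) = -0.620072 rad; t = (α − φ) mod 2π = 4.278761 rad, q = (β − φ) mod 2π = 1.493215 rad → L = 5.57·(4.278761 + 3.191415 + 1.493215) = 5.57·8.963391 = 49.926088 m
RLR: c = (6 − d² + 2cos(α−β) + 2d(sin α − sin β))/8 = -2.786546, |c| > 1 → infeasible
LRL: c = (6 − d² + 2cos(α−β) − 2d(sin α − sin β))/8 = -0.245287; p = 2π − arccos c = 4.464574 rad; φ = atan2(cos β − cos α, d + sin α − sin β) = 0.499445 rad; t = (φ − α + p/2) mod 2π = 5.356229 rad, q = (β − α − t + p) mod 2π = 2.605985 rad → L = 5.57·(5.356229 + 4.464574 + 2.605985) = 5.57·12.426787 = 69.217205 m
Shortest: LSL with L = 37.062500 m ≈ 37.0625 m

37.0625 m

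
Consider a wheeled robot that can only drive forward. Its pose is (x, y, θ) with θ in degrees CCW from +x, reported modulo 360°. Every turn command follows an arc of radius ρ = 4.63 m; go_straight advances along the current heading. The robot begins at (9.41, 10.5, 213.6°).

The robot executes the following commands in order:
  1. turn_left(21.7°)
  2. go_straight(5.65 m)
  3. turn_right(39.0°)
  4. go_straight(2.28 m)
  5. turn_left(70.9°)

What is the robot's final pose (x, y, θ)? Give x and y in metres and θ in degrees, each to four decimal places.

set_pose: (x, y, θ) = (9.4100, 10.5000, 213.6000°), ρ = 4.63
turn_left(21.7°): centre at ρ to the left, rotate +21.7° → (8.1657, 9.2793, 235.3000°)
go_straight(5.65): x += 5.65·cos θ, y += 5.65·sin θ → (4.9492, 4.6342, 235.3000°)
turn_right(39.0°): centre at ρ to the right, rotate −39.0° → (2.4422, 2.8261, 196.3000°)
go_straight(2.28): x += 2.28·cos θ, y += 2.28·sin θ → (0.2539, 2.1862, 196.3000°)
turn_left(70.9°): centre at ρ to the left, rotate +70.9° → (-3.0711, -2.0316, 267.2000°)

(-3.0711, -2.0316, 267.2000°)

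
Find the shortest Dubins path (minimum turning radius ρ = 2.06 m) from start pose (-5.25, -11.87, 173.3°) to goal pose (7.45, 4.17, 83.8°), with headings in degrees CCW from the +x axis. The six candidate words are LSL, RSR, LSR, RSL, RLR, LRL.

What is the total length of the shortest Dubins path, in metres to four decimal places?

Let ψ = atan2(Δy, Δx) = atan2(16.04, 12.70) = 51.6289° be the start→goal bearing.
Normalize: d = |goal − start| / ρ = 20.459022/2.06 = 9.931564, α = (θ_start − ψ) mod 360° = 121.6711° = 2.123562 rad, β = (θ_goal − ψ) mod 360° = 32.1711° = 0.561492 rad.
Common terms: sin α = 0.851076, cos α = -0.525043, sin β = 0.532450, cos β = 0.846461, cos(α−β) = 0.008727, d² = 98.635969. Work in radians in the unit-radius frame; every candidate has L = ρ·(t + p + q).
LSL: p² = 2 + d² − 2cos(α−β) + 2d(sin α − sin β) = 106.947417; p = √p² = 10.341538; φ = atan2(cos β − cos α, d + sin α − sin β) = 0.133013 rad; t = (φ − α) mod 2π = 4.292636 rad, q = (β − φ) mod 2π = 0.428480 rad → L = 2.06·(4.292636 + 10.341538 + 0.428480) = 2.06·15.062654 = 31.029067 m
RSR: p² = 2 + d² − 2cos(α−β) + 2d(sin β − sin α) = 94.289615; p = √p² = 9.710284; φ = atan2(cos α − cos β, d − sin α + sin β) = -0.141716 rad; t = (α − φ) mod 2π = 2.265278 rad, q = (φ − β) mod 2π = 5.579977 rad → L = 2.06·(2.265278 + 9.710284 + 5.579977) = 2.06·17.555539 = 36.164410 m
LSR: p² = d² − 2 + 2cos(α−β) + 2d(sin α + sin β) = 124.134571; p = √p² = 11.141570; φ = atan2(−cos α − cos β, d + sin α + sin β) − atan2(−2, p) = 0.149218 rad; t = (φ − α) mod 2π = 4.308841 rad, q = (φ − β) mod 2π = 5.870911 rad → L = 2.06·(4.308841 + 11.141570 + 5.870911) = 2.06·21.321321 = 43.921921 m
RSL: p² = d² − 2 + 2cos(α−β) − 2d(sin α + sin β) = 69.172274; p = √p² = 8.316987; φ = atan2(cos α + cos β, d − sin α − sin β) − atan2(2, p) = -0.198407 rad; t = (α − φ) mod 2π = 2.321969 rad, q = (β − φ) mod 2π = 0.759900 rad → L = 2.06·(2.321969 + 8.316987 + 0.759900) = 2.06·11.398856 = 23.481643 m
RLR: c = (6 − d² + 2cos(α−β) + 2d(sin α − sin β))/8 = -10.786202, |c| > 1 → infeasible
LRL: c = (6 − d² + 2cos(α−β) − 2d(sin α − sin β))/8 = -12.368427, |c| > 1 → infeasible
Shortest: RSL with L = 23.481643 m ≈ 23.4816 m

23.4816 m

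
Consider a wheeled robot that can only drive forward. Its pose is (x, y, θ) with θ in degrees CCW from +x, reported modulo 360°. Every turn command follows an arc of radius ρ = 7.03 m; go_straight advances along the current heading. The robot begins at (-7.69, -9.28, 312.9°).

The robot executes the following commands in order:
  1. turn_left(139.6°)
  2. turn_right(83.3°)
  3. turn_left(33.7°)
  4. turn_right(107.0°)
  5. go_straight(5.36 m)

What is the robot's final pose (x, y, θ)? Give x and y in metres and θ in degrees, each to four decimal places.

(27.4945, -2.0526, 295.9000°)

set_pose: (x, y, θ) = (-7.6900, -9.2800, 312.9000°), ρ = 7.03
turn_left(139.6°): centre at ρ to the left, rotate +139.6° → (4.4831, -4.1879, 452.5000° ≡ 92.5000°)
turn_right(83.3°): centre at ρ to the right, rotate −83.3° → (10.3824, 3.0583, 9.2000°)
turn_left(33.7°): centre at ρ to the left, rotate +33.7° → (14.0439, 4.8481, 42.9000°)
turn_right(107.0°): centre at ρ to the right, rotate −107.0° → (25.1533, 2.7691, -64.1000° ≡ 295.9000°)
go_straight(5.36): x += 5.36·cos θ, y += 5.36·sin θ → (27.4945, -2.0526, 295.9000°)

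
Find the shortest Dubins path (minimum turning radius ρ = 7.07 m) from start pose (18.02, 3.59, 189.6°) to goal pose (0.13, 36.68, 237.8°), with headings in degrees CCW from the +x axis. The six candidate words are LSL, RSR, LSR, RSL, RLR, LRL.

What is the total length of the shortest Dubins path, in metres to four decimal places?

53.1471 m

Let ψ = atan2(Δy, Δx) = atan2(33.09, -17.89) = 118.3977° be the start→goal bearing.
Normalize: d = |goal − start| / ρ = 37.616488/7.07 = 5.320578, α = (θ_start − ψ) mod 360° = 71.2023° = 1.242714 rad, β = (θ_goal − ψ) mod 360° = 119.4023° = 2.083963 rad.
Common terms: sin α = 0.946662, cos α = 0.322228, sin β = 0.871194, cos β = -0.490938, cos(α−β) = 0.666532, d² = 28.308553. Work in radians in the unit-radius frame; every candidate has L = ρ·(t + p + q).
LSL: p² = 2 + d² − 2cos(α−β) + 2d(sin α − sin β) = 29.778552; p = √p² = 5.456973; φ = atan2(cos β − cos α, d + sin α − sin β) = -0.149571 rad; t = (φ − α) mod 2π = 4.890900 rad, q = (β − φ) mod 2π = 2.233534 rad → L = 7.07·(4.890900 + 5.456973 + 2.233534) = 7.07·12.581407 = 88.950546 m
RSR: p² = 2 + d² − 2cos(α−β) + 2d(sin β − sin α) = 28.172425; p = √p² = 5.307770; φ = atan2(cos α − cos β, d − sin α + sin β) = 0.153809 rad; t = (α − φ) mod 2π = 1.088905 rad, q = (φ − β) mod 2π = 4.353031 rad → L = 7.07·(1.088905 + 5.307770 + 4.353031) = 7.07·10.749707 = 76.000427 m
LSR: p² = d² − 2 + 2cos(α−β) + 2d(sin α + sin β) = 46.985712; p = √p² = 6.854612; φ = atan2(−cos α − cos β, d + sin α + sin β) − atan2(−2, p) = 0.307523 rad; t = (φ − α) mod 2π = 5.347994 rad, q = (φ − β) mod 2π = 4.506746 rad → L = 7.07·(5.347994 + 6.854612 + 4.506746) = 7.07·16.709352 = 118.135120 m
RSL: p² = d² − 2 + 2cos(α−β) − 2d(sin α + sin β) = 8.297524; p = √p² = 2.880542; φ = atan2(cos α + cos β, d − sin α − sin β) − atan2(2, p) = -0.655028 rad; t = (α − φ) mod 2π = 1.897742 rad, q = (β − φ) mod 2π = 2.738991 rad → L = 7.07·(1.897742 + 2.880542 + 2.738991) = 7.07·7.517275 = 53.147131 m
RLR: c = (6 − d² + 2cos(α−β) + 2d(sin α − sin β))/8 = -2.521553, |c| > 1 → infeasible
LRL: c = (6 − d² + 2cos(α−β) − 2d(sin α − sin β))/8 = -2.722319, |c| > 1 → infeasible
Shortest: RSL with L = 53.147131 m ≈ 53.1471 m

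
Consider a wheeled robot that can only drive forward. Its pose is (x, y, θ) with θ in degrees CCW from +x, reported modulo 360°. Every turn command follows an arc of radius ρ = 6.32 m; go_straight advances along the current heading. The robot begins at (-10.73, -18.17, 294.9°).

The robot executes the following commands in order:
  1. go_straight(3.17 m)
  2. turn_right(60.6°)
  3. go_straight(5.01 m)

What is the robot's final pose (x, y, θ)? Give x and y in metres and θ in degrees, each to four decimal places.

(-12.9190, -31.4628, 234.3000°)

set_pose: (x, y, θ) = (-10.7300, -18.1700, 294.9000°), ρ = 6.32
go_straight(3.17): x += 3.17·cos θ, y += 3.17·sin θ → (-9.3953, -21.0453, 294.9000°)
turn_right(60.6°): centre at ρ to the right, rotate −60.6° → (-9.9955, -27.3943, 234.3000°)
go_straight(5.01): x += 5.01·cos θ, y += 5.01·sin θ → (-12.9190, -31.4628, 234.3000°)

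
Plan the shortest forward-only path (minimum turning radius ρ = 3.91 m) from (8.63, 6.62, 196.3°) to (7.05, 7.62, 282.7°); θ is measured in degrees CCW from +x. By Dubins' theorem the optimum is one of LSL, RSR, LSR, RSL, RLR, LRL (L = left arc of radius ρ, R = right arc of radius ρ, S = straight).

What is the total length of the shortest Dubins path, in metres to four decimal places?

Let ψ = atan2(Δy, Δx) = atan2(1.00, -1.58) = 147.6698° be the start→goal bearing.
Normalize: d = |goal − start| / ρ = 1.869866/3.91 = 0.478227, α = (θ_start − ψ) mod 360° = 48.6302° = 0.848757 rad, β = (θ_goal − ψ) mod 360° = 135.0302° = 2.356721 rad.
Common terms: sin α = 0.750459, cos α = 0.660917, sin β = 0.706734, cos β = -0.707479, cos(α−β) = 0.062791, d² = 0.228701. Work in radians in the unit-radius frame; every candidate has L = ρ·(t + p + q).
LSL: p² = 2 + d² − 2cos(α−β) + 2d(sin α − sin β) = 2.144941; p = √p² = 1.464562; φ = atan2(cos β − cos α, d + sin α − sin β) = -1.206397 rad; t = (φ − α) mod 2π = 4.228031 rad, q = (β − φ) mod 2π = 3.563119 rad → L = 3.91·(4.228031 + 1.464562 + 3.563119) = 3.91·9.255711 = 36.189832 m
RSR: p² = 2 + d² − 2cos(α−β) + 2d(sin β − sin α) = 2.061299; p = √p² = 1.435722; φ = atan2(cos α − cos β, d − sin α + sin β) = 1.263339 rad; t = (α − φ) mod 2π = 5.868603 rad, q = (φ − β) mod 2π = 5.189803 rad → L = 3.91·(5.868603 + 1.435722 + 5.189803) = 3.91·12.494128 = 48.852042 m
LSR: p² = d² − 2 + 2cos(α−β) + 2d(sin α + sin β) = -0.251981 < 0 → infeasible
RSL: p² = d² − 2 + 2cos(α−β) − 2d(sin α + sin β) = -3.039456 < 0 → infeasible
RLR: c = (6 − d² + 2cos(α−β) + 2d(sin α − sin β))/8 = 0.742338; p = 2π − arccos c = 5.548942 rad; φ = atan2(cos α − cos β, d − sin α + sin β) = 1.263339 rad; t = (α − φ + p/2) mod 2π = 2.359889 rad, q = (α − β − t + p) mod 2π = 1.681088 rad → L = 3.91·(2.359889 + 5.548942 + 1.681088) = 3.91·9.589919 = 37.496582 m
LRL: c = (6 − d² + 2cos(α−β) − 2d(sin α − sin β))/8 = 0.731882; p = 2π − arccos c = 5.533469 rad; φ = atan2(cos β − cos α, d + sin α − sin β) = -1.206397 rad; t = (φ − α + p/2) mod 2π = 0.711580 rad, q = (β − α − t + p) mod 2π = 0.046668 rad → L = 3.91·(0.711580 + 5.533469 + 0.046668) = 3.91·6.291718 = 24.600616 m
Shortest: LRL with L = 24.600616 m ≈ 24.6006 m

24.6006 m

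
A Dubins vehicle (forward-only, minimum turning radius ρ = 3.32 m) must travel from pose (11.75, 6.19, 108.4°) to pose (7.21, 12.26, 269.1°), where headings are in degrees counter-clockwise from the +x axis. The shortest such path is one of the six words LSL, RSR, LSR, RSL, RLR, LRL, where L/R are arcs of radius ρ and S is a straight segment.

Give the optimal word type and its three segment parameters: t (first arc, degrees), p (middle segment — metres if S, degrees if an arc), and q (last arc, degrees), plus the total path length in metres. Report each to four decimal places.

Let ψ = atan2(Δy, Δx) = atan2(6.07, -4.54) = 126.7943° be the start→goal bearing.
Normalize: d = |goal − start| / ρ = 7.580007/3.32 = 2.283135, α = (θ_start − ψ) mod 360° = 341.6057° = 5.962144 rad, β = (θ_goal − ψ) mod 360° = 142.3057° = 2.483703 rad.
Common terms: sin α = -0.315555, cos α = 0.948907, sin β = 0.611448, cos β = -0.791284, cos(α−β) = -0.943801, d² = 5.212703. Work in radians in the unit-radius frame; every candidate has L = ρ·(t + p + q).
LSL: p² = 2 + d² − 2cos(α−β) + 2d(sin α − sin β) = 4.867359; p = √p² = 2.206209; φ = atan2(cos β − cos α, d + sin α − sin β) = -0.908805 rad; t = (φ − α) mod 2π = 5.695421 rad, q = (β − φ) mod 2π = 3.392508 rad → L = 3.32·(5.695421 + 2.206209 + 3.392508) = 3.32·11.294139 = 37.496540 m
RSR: p² = 2 + d² − 2cos(α−β) + 2d(sin β − sin α) = 13.333251; p = √p² = 3.651472; φ = atan2(cos α − cos β, d − sin α + sin β) = 0.496752 rad; t = (α − φ) mod 2π = 5.465392 rad, q = (φ − β) mod 2π = 4.296234 rad → L = 3.32·(5.465392 + 3.651472 + 4.296234) = 3.32·13.413099 = 44.531489 m
LSR: p² = d² − 2 + 2cos(α−β) + 2d(sin α + sin β) = 2.676231; p = √p² = 1.635919; φ = atan2(−cos α − cos β, d + sin α + sin β) − atan2(−2, p) = 0.824159 rad; t = (φ − α) mod 2π = 1.145200 rad, q = (φ − β) mod 2π = 4.623641 rad → L = 3.32·(1.145200 + 1.635919 + 4.623641) = 3.32·7.404760 = 24.583804 m
RSL: p² = d² − 2 + 2cos(α−β) − 2d(sin α + sin β) = -0.026029 < 0 → infeasible
RLR: c = (6 − d² + 2cos(α−β) + 2d(sin α − sin β))/8 = -0.666656; p = 2π − arccos c = 3.982675 rad; φ = atan2(cos α − cos β, d − sin α + sin β) = 0.496752 rad; t = (α − φ + p/2) mod 2π = 1.173544 rad, q = (α − β − t + p) mod 2π = 0.004387 rad → L = 3.32·(1.173544 + 3.982675 + 0.004387) = 3.32·5.160606 = 17.133212 m
LRL: c = (6 − d² + 2cos(α−β) − 2d(sin α − sin β))/8 = 0.391580; p = 2π − arccos c = 5.114737 rad; φ = atan2(cos β − cos α, d + sin α − sin β) = -0.908805 rad; t = (φ − α + p/2) mod 2π = 1.969604 rad, q = (β − α − t + p) mod 2π = 5.949877 rad → L = 3.32·(1.969604 + 5.114737 + 5.949877) = 3.32·13.034219 = 43.273606 m
Shortest: RLR with L = 17.133212 m ≈ 17.1332 m
Convert RLR to answer units (arcs ×180/π): t = 1.173544·180/π = 67.2391°, p = 3.982675·180/π = 228.1905°, q = 0.004387·180/π = 0.2513°, L = 17.1332 m.

RLR: t = 67.2391°, p = 228.1905°, q = 0.2513°, L = 17.1332 m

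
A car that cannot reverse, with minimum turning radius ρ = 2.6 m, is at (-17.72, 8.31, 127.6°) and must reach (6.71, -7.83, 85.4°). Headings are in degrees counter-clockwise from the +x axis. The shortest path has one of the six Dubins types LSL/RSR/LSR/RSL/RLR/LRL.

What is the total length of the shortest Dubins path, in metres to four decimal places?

40.3692 m

Let ψ = atan2(Δy, Δx) = atan2(-16.14, 24.43) = -33.4513° be the start→goal bearing.
Normalize: d = |goal − start| / ρ = 29.280104/2.6 = 11.261579, α = (θ_start − ψ) mod 360° = 161.0513° = 2.810875 rad, β = (θ_goal − ψ) mod 360° = 118.8513° = 2.074346 rad.
Common terms: sin α = 0.324722, cos α = -0.945810, sin β = 0.875875, cos β = -0.482538, cos(α−β) = 0.740805, d² = 126.823151. Work in radians in the unit-radius frame; every candidate has L = ρ·(t + p + q).
LSL: p² = 2 + d² − 2cos(α−β) + 2d(sin α − sin β) = 114.927830; p = √p² = 10.720440; φ = atan2(cos β − cos α, d + sin α − sin β) = 0.043227 rad; t = (φ − α) mod 2π = 3.515538 rad, q = (β − φ) mod 2π = 2.031119 rad → L = 2.6·(3.515538 + 10.720440 + 2.031119) = 2.6·16.267096 = 42.294450 m
RSR: p² = 2 + d² − 2cos(α−β) + 2d(sin β − sin α) = 139.755254; p = √p² = 11.821813; φ = atan2(cos α − cos β, d − sin α + sin β) = -0.039198 rad; t = (α − φ) mod 2π = 2.850073 rad, q = (φ − β) mod 2π = 4.169641 rad → L = 2.6·(2.850073 + 11.821813 + 4.169641) = 2.6·18.841527 = 48.987970 m
LSR: p² = d² − 2 + 2cos(α−β) + 2d(sin α + sin β) = 153.346000; p = √p² = 12.383295; φ = atan2(−cos α − cos β, d + sin α + sin β) − atan2(−2, p) = 0.274242 rad; t = (φ − α) mod 2π = 3.746552 rad, q = (φ − β) mod 2π = 4.483081 rad → L = 2.6·(3.746552 + 12.383295 + 4.483081) = 2.6·20.612929 = 53.593614 m
RSL: p² = d² − 2 + 2cos(α−β) − 2d(sin α + sin β) = 99.263520; p = √p² = 9.963108; φ = atan2(cos α + cos β, d − sin α − sin β) − atan2(2, p) = -0.339134 rad; t = (α − φ) mod 2π = 3.150009 rad, q = (β − φ) mod 2π = 2.413480 rad → L = 2.6·(3.150009 + 9.963108 + 2.413480) = 2.6·15.526597 = 40.369152 m
RLR: c = (6 − d² + 2cos(α−β) + 2d(sin α − sin β))/8 = -16.469407, |c| > 1 → infeasible
LRL: c = (6 − d² + 2cos(α−β) − 2d(sin α − sin β))/8 = -13.365979, |c| > 1 → infeasible
Shortest: RSL with L = 40.369152 m ≈ 40.3692 m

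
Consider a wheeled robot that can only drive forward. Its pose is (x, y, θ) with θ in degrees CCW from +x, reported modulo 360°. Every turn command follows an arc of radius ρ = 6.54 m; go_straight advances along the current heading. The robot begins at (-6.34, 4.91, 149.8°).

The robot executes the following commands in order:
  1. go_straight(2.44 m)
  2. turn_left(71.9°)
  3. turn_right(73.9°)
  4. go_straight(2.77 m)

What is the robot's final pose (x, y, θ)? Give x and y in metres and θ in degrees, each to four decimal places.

(-26.2688, 6.1930, 147.8000°)

set_pose: (x, y, θ) = (-6.3400, 4.9100, 149.8000°), ρ = 6.54
go_straight(2.44): x += 2.44·cos θ, y += 2.44·sin θ → (-8.4488, 6.1374, 149.8000°)
turn_left(71.9°): centre at ρ to the left, rotate +71.9° → (-16.0892, 5.3680, 221.7000°)
turn_right(73.9°): centre at ρ to the right, rotate −73.9° → (-23.9248, 4.7169, 147.8000°)
go_straight(2.77): x += 2.77·cos θ, y += 2.77·sin θ → (-26.2688, 6.1930, 147.8000°)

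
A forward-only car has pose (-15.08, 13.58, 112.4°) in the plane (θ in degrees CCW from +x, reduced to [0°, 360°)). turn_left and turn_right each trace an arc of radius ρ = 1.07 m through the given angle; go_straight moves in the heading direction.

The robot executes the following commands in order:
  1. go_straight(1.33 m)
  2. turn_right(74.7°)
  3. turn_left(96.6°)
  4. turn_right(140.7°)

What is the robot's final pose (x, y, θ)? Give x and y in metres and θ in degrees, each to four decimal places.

(-14.2554, 19.4686, 353.6000°)

set_pose: (x, y, θ) = (-15.0800, 13.5800, 112.4000°), ρ = 1.07
go_straight(1.33): x += 1.33·cos θ, y += 1.33·sin θ → (-15.5868, 14.8096, 112.4000°)
turn_right(74.7°): centre at ρ to the right, rotate −74.7° → (-15.2519, 16.0640, 37.7000°)
turn_left(96.6°): centre at ρ to the left, rotate +96.6° → (-15.1404, 17.6579, 134.3000°)
turn_right(140.7°): centre at ρ to the right, rotate −140.7° → (-14.2554, 19.4686, -6.4000° ≡ 353.6000°)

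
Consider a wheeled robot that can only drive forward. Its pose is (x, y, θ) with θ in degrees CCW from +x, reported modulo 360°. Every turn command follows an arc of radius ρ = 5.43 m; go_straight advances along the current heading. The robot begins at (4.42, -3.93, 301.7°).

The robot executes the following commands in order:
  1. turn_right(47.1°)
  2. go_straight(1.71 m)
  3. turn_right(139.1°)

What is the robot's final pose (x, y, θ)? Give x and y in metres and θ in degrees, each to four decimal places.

(-5.5550, -10.7696, 115.5000°)

set_pose: (x, y, θ) = (4.4200, -3.9300, 301.7000°), ρ = 5.43
turn_right(47.1°): centre at ρ to the right, rotate −47.1° → (5.0351, -8.2253, 254.6000°)
go_straight(1.71): x += 1.71·cos θ, y += 1.71·sin θ → (4.5810, -9.8739, 254.6000°)
turn_right(139.1°): centre at ρ to the right, rotate −139.1° → (-5.5550, -10.7696, 115.5000°)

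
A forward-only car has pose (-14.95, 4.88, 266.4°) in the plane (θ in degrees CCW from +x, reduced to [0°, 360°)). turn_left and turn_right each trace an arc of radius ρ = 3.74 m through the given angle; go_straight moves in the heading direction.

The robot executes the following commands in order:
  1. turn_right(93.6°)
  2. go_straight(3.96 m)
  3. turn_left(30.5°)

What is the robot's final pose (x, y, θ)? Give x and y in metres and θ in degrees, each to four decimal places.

(-25.0282, 1.6251, 203.3000°)

set_pose: (x, y, θ) = (-14.9500, 4.8800, 266.4000°), ρ = 3.74
turn_right(93.6°): centre at ρ to the right, rotate −93.6° → (-19.1514, 1.4043, 172.8000°)
go_straight(3.96): x += 3.96·cos θ, y += 3.96·sin θ → (-23.0801, 1.9006, 172.8000°)
turn_left(30.5°): centre at ρ to the left, rotate +30.5° → (-25.0282, 1.6251, 203.3000°)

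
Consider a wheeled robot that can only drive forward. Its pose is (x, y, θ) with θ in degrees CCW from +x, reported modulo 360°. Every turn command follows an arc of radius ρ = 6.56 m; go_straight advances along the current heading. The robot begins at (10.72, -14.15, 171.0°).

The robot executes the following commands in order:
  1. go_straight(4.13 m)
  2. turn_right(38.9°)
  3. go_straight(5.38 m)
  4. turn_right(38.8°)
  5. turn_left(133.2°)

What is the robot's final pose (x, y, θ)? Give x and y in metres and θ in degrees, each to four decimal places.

set_pose: (x, y, θ) = (10.7200, -14.1500, 171.0000°), ρ = 6.56
go_straight(4.13): x += 4.13·cos θ, y += 4.13·sin θ → (6.6408, -13.5039, 171.0000°)
turn_right(38.9°): centre at ρ to the right, rotate −38.9° → (2.7997, -11.4227, 132.1000°)
go_straight(5.38): x += 5.38·cos θ, y += 5.38·sin θ → (-0.8072, -7.4309, 132.1000°)
turn_right(38.8°): centre at ρ to the right, rotate −38.8° → (-2.4890, -3.4105, 93.3000°)
turn_left(133.2°): centre at ρ to the left, rotate +133.2° → (-13.7965, 0.7275, 226.5000°)

(-13.7965, 0.7275, 226.5000°)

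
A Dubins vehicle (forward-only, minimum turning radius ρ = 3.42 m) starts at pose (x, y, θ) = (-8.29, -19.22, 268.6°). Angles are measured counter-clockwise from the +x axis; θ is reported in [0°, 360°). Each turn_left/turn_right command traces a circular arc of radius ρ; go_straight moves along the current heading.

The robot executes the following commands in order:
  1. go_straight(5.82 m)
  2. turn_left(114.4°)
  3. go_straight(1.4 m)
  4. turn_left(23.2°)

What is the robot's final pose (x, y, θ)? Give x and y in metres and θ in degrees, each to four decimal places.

(-1.2561, -26.9419, 46.2000°)

set_pose: (x, y, θ) = (-8.2900, -19.2200, 268.6000°), ρ = 3.42
go_straight(5.82): x += 5.82·cos θ, y += 5.82·sin θ → (-8.4322, -25.0383, 268.6000°)
turn_left(114.4°): centre at ρ to the left, rotate +114.4° → (-3.6769, -28.2699, 383.0000° ≡ 23.0000°)
go_straight(1.4): x += 1.4·cos θ, y += 1.4·sin θ → (-2.3882, -27.7229, 23.0000°)
turn_left(23.2°): centre at ρ to the left, rotate +23.2° → (-1.2561, -26.9419, 46.2000°)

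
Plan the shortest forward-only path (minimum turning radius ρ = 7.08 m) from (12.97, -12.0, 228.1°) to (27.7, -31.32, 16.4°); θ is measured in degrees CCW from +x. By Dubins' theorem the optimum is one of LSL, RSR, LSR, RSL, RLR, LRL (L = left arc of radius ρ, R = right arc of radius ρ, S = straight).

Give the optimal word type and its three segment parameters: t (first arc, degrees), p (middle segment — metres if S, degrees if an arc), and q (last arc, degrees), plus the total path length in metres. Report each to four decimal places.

Let ψ = atan2(Δy, Δx) = atan2(-19.32, 14.73) = -52.6773° be the start→goal bearing.
Normalize: d = |goal − start| / ρ = 24.294759/7.08 = 3.431463, α = (θ_start − ψ) mod 360° = 280.7773° = 4.900488 rad, β = (θ_goal − ψ) mod 360° = 69.0773° = 1.205626 rad.
Common terms: sin α = -0.982361, cos α = 0.186992, sin β = 0.934063, cos β = 0.357108, cos(α−β) = -0.850811, d² = 11.774939. Work in radians in the unit-radius frame; every candidate has L = ρ·(t + p + q).
LSL: p² = 2 + d² − 2cos(α−β) + 2d(sin α − sin β) = 2.324282; p = √p² = 1.524559; φ = atan2(cos β − cos α, d + sin α − sin β) = 0.111817 rad; t = (φ − α) mod 2π = 1.494514 rad, q = (β − φ) mod 2π = 1.093809 rad → L = 7.08·(1.494514 + 1.524559 + 1.093809) = 7.08·4.112883 = 29.119210 m
RSR: p² = 2 + d² − 2cos(α−β) + 2d(sin β − sin α) = 28.628841; p = √p² = 5.350593; φ = atan2(cos α − cos β, d − sin α + sin β) = -0.031799 rad; t = (α − φ) mod 2π = 4.932287 rad, q = (φ − β) mod 2π = 5.045760 rad → L = 7.08·(4.932287 + 5.350593 + 5.045760) = 7.08·15.328640 = 108.526770 m
LSR: p² = d² − 2 + 2cos(α−β) + 2d(sin α + sin β) = 7.741848; p = √p² = 2.782418; φ = atan2(−cos α − cos β, d + sin α + sin β) − atan2(−2, p) = 0.463772 rad; t = (φ − α) mod 2π = 1.846469 rad, q = (φ − β) mod 2π = 5.541331 rad → L = 7.08·(1.846469 + 2.782418 + 5.541331) = 7.08·10.170217 = 72.005136 m
RSL: p² = d² − 2 + 2cos(α−β) − 2d(sin α + sin β) = 8.404785; p = √p² = 2.899101; φ = atan2(cos α + cos β, d − sin α − sin β) − atan2(2, p) = -0.448789 rad; t = (α − φ) mod 2π = 5.349277 rad, q = (β − φ) mod 2π = 1.654415 rad → L = 7.08·(5.349277 + 2.899101 + 1.654415) = 7.08·9.902793 = 70.111774 m
RLR: c = (6 − d² + 2cos(α−β) + 2d(sin α − sin β))/8 = -2.578605, |c| > 1 → infeasible
LRL: c = (6 − d² + 2cos(α−β) − 2d(sin α − sin β))/8 = 0.709465; p = 2π − arccos c = 5.501127 rad; φ = atan2(cos β − cos α, d + sin α − sin β) = 0.111817 rad; t = (φ − α + p/2) mod 2π = 4.245078 rad, q = (β − α − t + p) mod 2π = 3.844373 rad → L = 7.08·(4.245078 + 5.501127 + 3.844373) = 7.08·13.590578 = 96.221294 m
Shortest: LSL with L = 29.119210 m ≈ 29.1192 m
Convert LSL to answer units (arcs ×180/π): t = 1.494514·180/π = 85.6293°, p = ρ·p = 7.08·1.524559 = 10.7939 m, q = 1.093809·180/π = 62.6707°, L = 29.1192 m.

LSL: t = 85.6293°, p = 10.7939 m, q = 62.6707°, L = 29.1192 m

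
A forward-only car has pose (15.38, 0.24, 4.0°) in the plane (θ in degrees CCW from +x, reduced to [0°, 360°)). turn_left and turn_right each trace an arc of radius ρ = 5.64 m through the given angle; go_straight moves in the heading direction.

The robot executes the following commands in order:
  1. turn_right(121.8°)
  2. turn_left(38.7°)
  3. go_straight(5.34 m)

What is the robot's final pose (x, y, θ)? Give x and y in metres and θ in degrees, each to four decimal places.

set_pose: (x, y, θ) = (15.3800, 0.2400, 4.0000°), ρ = 5.64
turn_right(121.8°): centre at ρ to the right, rotate −121.8° → (20.7625, -8.0167, -117.8000° ≡ 242.2000°)
turn_left(38.7°): centre at ρ to the left, rotate +38.7° → (20.2133, -11.7136, 280.9000°)
go_straight(5.34): x += 5.34·cos θ, y += 5.34·sin θ → (21.2230, -16.9573, 280.9000°)

(21.2230, -16.9573, 280.9000°)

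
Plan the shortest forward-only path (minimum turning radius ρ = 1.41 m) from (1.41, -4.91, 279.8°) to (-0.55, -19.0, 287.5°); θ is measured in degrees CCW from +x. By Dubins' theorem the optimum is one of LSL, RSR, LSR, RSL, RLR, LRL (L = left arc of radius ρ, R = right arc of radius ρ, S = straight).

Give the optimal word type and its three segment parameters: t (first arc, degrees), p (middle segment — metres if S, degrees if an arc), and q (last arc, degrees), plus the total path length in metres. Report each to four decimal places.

RSL: t = 18.6042°, p = 13.1493 m, q = 26.3042°, L = 14.2545 m

Let ψ = atan2(Δy, Δx) = atan2(-14.09, -1.96) = -97.9194° be the start→goal bearing.
Normalize: d = |goal − start| / ρ = 14.225670/1.41 = 10.089128, α = (θ_start − ψ) mod 360° = 17.7194° = 0.309261 rad, β = (θ_goal − ψ) mod 360° = 25.4194° = 0.443651 rad.
Common terms: sin α = 0.304355, cos α = 0.952559, sin β = 0.429240, cos β = 0.903190, cos(α−β) = 0.990983, d² = 101.790503. Work in radians in the unit-radius frame; every candidate has L = ρ·(t + p + q).
LSL: p² = 2 + d² − 2cos(α−β) + 2d(sin α − sin β) = 99.288567; p = √p² = 9.964365; φ = atan2(cos β − cos α, d + sin α − sin β) = -0.004955 rad; t = (φ − α) mod 2π = 5.968970 rad, q = (β − φ) mod 2π = 0.448606 rad → L = 1.41·(5.968970 + 9.964365 + 0.448606) = 1.41·16.381941 = 23.098536 m
RSR: p² = 2 + d² − 2cos(α−β) + 2d(sin β − sin α) = 104.328507; p = √p² = 10.214133; φ = atan2(cos α − cos β, d − sin α + sin β) = 0.004833 rad; t = (α − φ) mod 2π = 0.304428 rad, q = (φ − β) mod 2π = 5.844367 rad → L = 1.41·(0.304428 + 10.214133 + 5.844367) = 1.41·16.362928 = 23.071728 m
LSR: p² = d² − 2 + 2cos(α−β) + 2d(sin α + sin β) = 116.575138; p = √p² = 10.796997; φ = atan2(−cos α − cos β, d + sin α + sin β) − atan2(−2, p) = 0.013344 rad; t = (φ − α) mod 2π = 5.987268 rad, q = (φ − β) mod 2π = 5.852878 rad → L = 1.41·(5.987268 + 10.796997 + 5.852878) = 1.41·22.637143 = 31.918372 m
RSL: p² = d² − 2 + 2cos(α−β) − 2d(sin α + sin β) = 86.969801; p = √p² = 9.325760; φ = atan2(cos α + cos β, d − sin α − sin β) − atan2(2, p) = -0.015443 rad; t = (α − φ) mod 2π = 0.324704 rad, q = (β − φ) mod 2π = 0.459094 rad → L = 1.41·(0.324704 + 9.325760 + 0.459094) = 1.41·10.109559 = 14.254478 m
RLR: c = (6 − d² + 2cos(α−β) + 2d(sin α − sin β))/8 = -12.041063, |c| > 1 → infeasible
LRL: c = (6 − d² + 2cos(α−β) − 2d(sin α − sin β))/8 = -11.411071, |c| > 1 → infeasible
Shortest: RSL with L = 14.254478 m ≈ 14.2545 m
Convert RSL to answer units (arcs ×180/π): t = 0.324704·180/π = 18.6042°, p = ρ·p = 1.41·9.325760 = 13.1493 m, q = 0.459094·180/π = 26.3042°, L = 14.2545 m.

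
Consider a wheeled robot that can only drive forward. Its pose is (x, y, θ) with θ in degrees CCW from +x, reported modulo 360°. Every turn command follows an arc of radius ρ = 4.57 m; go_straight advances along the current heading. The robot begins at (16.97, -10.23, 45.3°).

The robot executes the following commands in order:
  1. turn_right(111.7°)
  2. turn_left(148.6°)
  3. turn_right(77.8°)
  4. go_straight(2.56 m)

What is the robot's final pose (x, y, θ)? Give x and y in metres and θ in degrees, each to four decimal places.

(39.8512, -6.2728, 4.4000°)

set_pose: (x, y, θ) = (16.9700, -10.2300, 45.3000°), ρ = 4.57
turn_right(111.7°): centre at ρ to the right, rotate −111.7° → (24.4061, -11.6149, -66.4000° ≡ 293.6000°)
turn_left(148.6°): centre at ρ to the left, rotate +148.6° → (33.1216, -10.4055, 442.2000° ≡ 82.2000°)
turn_right(77.8°): centre at ρ to the right, rotate −77.8° → (37.2987, -6.4692, 4.4000°)
go_straight(2.56): x += 2.56·cos θ, y += 2.56·sin θ → (39.8512, -6.2728, 4.4000°)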